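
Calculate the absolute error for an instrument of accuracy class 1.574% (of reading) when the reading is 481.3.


Absolute error = (accuracy% / 100) * reading.
Error = (1.574 / 100) * 481.3
Error = 0.01574 * 481.3
Error = 7.5757

7.5757


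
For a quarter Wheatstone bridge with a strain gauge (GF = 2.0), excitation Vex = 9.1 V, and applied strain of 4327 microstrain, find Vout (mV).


Quarter bridge output: Vout = (GF * epsilon * Vex) / 4.
Vout = (2.0 * 4327e-6 * 9.1) / 4
Vout = 0.0787514 / 4 V
Vout = 0.01968785 V = 19.6879 mV

19.6879 mV


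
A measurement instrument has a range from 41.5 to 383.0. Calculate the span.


Span = upper range - lower range.
Span = 383.0 - (41.5)
Span = 341.5

341.5


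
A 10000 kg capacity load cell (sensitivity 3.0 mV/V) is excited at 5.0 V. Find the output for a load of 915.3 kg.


Vout = rated_output * Vex * (load / capacity).
Vout = 3.0 * 5.0 * (915.3 / 10000)
Vout = 3.0 * 5.0 * 0.09153
Vout = 1.373 mV

1.373 mV


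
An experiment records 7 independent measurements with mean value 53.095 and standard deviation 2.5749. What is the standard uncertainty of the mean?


The standard uncertainty for Type A evaluation is u = s / sqrt(n).
u = 2.5749 / sqrt(7)
u = 2.5749 / 2.6458
u = 0.9732

0.9732


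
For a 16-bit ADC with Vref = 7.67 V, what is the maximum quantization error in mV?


The maximum quantization error is +/- LSB/2.
LSB = Vref / 2^n = 7.67 / 65536 = 0.00011703 V
Max error = LSB / 2 = 0.00011703 / 2 = 5.852e-05 V
Max error = 0.0585 mV

0.0585 mV


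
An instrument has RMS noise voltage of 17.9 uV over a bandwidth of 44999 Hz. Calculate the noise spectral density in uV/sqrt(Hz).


Noise spectral density = Vrms / sqrt(BW).
NSD = 17.9 / sqrt(44999)
NSD = 17.9 / 212.1297
NSD = 0.0844 uV/sqrt(Hz)

0.0844 uV/sqrt(Hz)


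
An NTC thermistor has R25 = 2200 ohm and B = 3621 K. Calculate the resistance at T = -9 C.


NTC thermistor equation: Rt = R25 * exp(B * (1/T - 1/T25)).
T in Kelvin: 264.15 K, T25 = 298.15 K
1/T - 1/T25 = 1/264.15 - 1/298.15 = 0.00043171
B * (1/T - 1/T25) = 3621 * 0.00043171 = 1.5632
Rt = 2200 * exp(1.5632) = 10503.2 ohm

10503.2 ohm


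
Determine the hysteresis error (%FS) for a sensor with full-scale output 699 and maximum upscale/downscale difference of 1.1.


Hysteresis = (max difference / full scale) * 100%.
H = (1.1 / 699) * 100
H = 0.157 %FS

0.157 %FS


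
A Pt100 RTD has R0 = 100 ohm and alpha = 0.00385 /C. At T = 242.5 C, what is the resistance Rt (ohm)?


The RTD equation: Rt = R0 * (1 + alpha * T).
Rt = 100 * (1 + 0.00385 * 242.5)
Rt = 100 * (1 + 0.933625)
Rt = 100 * 1.933625
Rt = 193.363 ohm

193.363 ohm


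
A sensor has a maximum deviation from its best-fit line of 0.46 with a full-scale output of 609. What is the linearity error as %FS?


Linearity error = (max deviation / full scale) * 100%.
Linearity = (0.46 / 609) * 100
Linearity = 0.076 %FS

0.076 %FS


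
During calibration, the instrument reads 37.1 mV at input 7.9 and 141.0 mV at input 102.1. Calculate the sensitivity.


Sensitivity = (y2 - y1) / (x2 - x1).
S = (141.0 - 37.1) / (102.1 - 7.9)
S = 103.9 / 94.2
S = 1.103 mV/unit

1.103 mV/unit


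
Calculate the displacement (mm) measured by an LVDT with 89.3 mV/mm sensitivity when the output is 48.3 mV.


Displacement = Vout / sensitivity.
d = 48.3 / 89.3
d = 0.541 mm

0.541 mm


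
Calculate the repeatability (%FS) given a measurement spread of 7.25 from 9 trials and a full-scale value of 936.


Repeatability = (spread / full scale) * 100%.
R = (7.25 / 936) * 100
R = 0.775 %FS

0.775 %FS


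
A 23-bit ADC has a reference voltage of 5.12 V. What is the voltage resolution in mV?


The resolution (LSB) of an ADC is Vref / 2^n.
LSB = 5.12 / 2^23
LSB = 5.12 / 8388608
LSB = 6.1e-07 V = 0.00061035 mV

0.00061035 mV


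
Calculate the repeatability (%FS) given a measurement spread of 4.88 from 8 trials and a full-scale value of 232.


Repeatability = (spread / full scale) * 100%.
R = (4.88 / 232) * 100
R = 2.103 %FS

2.103 %FS


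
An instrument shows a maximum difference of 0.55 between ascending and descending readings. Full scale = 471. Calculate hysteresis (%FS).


Hysteresis = (max difference / full scale) * 100%.
H = (0.55 / 471) * 100
H = 0.117 %FS

0.117 %FS


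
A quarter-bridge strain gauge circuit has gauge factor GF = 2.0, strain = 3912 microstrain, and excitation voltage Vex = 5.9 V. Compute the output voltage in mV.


Quarter bridge output: Vout = (GF * epsilon * Vex) / 4.
Vout = (2.0 * 3912e-6 * 5.9) / 4
Vout = 0.0461616 / 4 V
Vout = 0.0115404 V = 11.5404 mV

11.5404 mV


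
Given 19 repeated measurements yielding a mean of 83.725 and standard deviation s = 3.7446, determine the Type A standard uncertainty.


The standard uncertainty for Type A evaluation is u = s / sqrt(n).
u = 3.7446 / sqrt(19)
u = 3.7446 / 4.3589
u = 0.8591

0.8591


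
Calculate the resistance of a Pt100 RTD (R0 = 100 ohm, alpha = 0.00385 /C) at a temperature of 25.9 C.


The RTD equation: Rt = R0 * (1 + alpha * T).
Rt = 100 * (1 + 0.00385 * 25.9)
Rt = 100 * (1 + 0.099715)
Rt = 100 * 1.099715
Rt = 109.972 ohm

109.972 ohm


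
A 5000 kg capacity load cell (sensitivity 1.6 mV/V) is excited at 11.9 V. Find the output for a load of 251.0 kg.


Vout = rated_output * Vex * (load / capacity).
Vout = 1.6 * 11.9 * (251.0 / 5000)
Vout = 1.6 * 11.9 * 0.0502
Vout = 0.956 mV

0.956 mV


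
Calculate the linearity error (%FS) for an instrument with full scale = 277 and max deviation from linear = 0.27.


Linearity error = (max deviation / full scale) * 100%.
Linearity = (0.27 / 277) * 100
Linearity = 0.097 %FS

0.097 %FS


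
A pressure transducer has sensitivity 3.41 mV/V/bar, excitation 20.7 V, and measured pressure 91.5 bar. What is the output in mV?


Output = sensitivity * Vex * P.
Vout = 3.41 * 20.7 * 91.5
Vout = 70.587 * 91.5
Vout = 6458.71 mV

6458.71 mV


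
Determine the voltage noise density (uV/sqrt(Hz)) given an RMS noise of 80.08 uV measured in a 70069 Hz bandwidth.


Noise spectral density = Vrms / sqrt(BW).
NSD = 80.08 / sqrt(70069)
NSD = 80.08 / 264.7055
NSD = 0.3025 uV/sqrt(Hz)

0.3025 uV/sqrt(Hz)


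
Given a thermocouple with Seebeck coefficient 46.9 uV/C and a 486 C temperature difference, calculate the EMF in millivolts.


The thermocouple output V = sensitivity * dT.
V = 46.9 uV/C * 486 C
V = 22793.4 uV
V = 22.793 mV

22.793 mV


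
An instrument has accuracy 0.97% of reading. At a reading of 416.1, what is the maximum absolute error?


Absolute error = (accuracy% / 100) * reading.
Error = (0.97 / 100) * 416.1
Error = 0.0097 * 416.1
Error = 4.0362

4.0362


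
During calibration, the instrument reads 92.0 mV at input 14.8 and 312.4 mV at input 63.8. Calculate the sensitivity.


Sensitivity = (y2 - y1) / (x2 - x1).
S = (312.4 - 92.0) / (63.8 - 14.8)
S = 220.4 / 49.0
S = 4.498 mV/unit

4.498 mV/unit


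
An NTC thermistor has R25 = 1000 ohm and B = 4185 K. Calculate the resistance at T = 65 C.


NTC thermistor equation: Rt = R25 * exp(B * (1/T - 1/T25)).
T in Kelvin: 338.15 K, T25 = 298.15 K
1/T - 1/T25 = 1/338.15 - 1/298.15 = -0.00039675
B * (1/T - 1/T25) = 4185 * -0.00039675 = -1.6604
Rt = 1000 * exp(-1.6604) = 190.1 ohm

190.1 ohm


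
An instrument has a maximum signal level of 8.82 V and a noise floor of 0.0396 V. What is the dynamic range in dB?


Dynamic range = 20 * log10(Vmax / Vnoise).
DR = 20 * log10(8.82 / 0.0396)
DR = 20 * log10(222.73)
DR = 46.96 dB

46.96 dB


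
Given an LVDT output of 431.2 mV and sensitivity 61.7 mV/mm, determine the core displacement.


Displacement = Vout / sensitivity.
d = 431.2 / 61.7
d = 6.989 mm

6.989 mm


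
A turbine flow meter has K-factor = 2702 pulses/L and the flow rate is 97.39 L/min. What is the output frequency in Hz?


Frequency = K * Q / 60 (converting L/min to L/s).
f = 2702 * 97.39 / 60
f = 263147.78 / 60
f = 4385.8 Hz

4385.8 Hz


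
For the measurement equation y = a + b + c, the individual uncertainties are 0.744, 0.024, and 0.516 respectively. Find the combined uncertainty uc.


For a sum of independent quantities, uc = sqrt(u1^2 + u2^2 + u3^2).
uc = sqrt(0.744^2 + 0.024^2 + 0.516^2)
uc = sqrt(0.553536 + 0.000576 + 0.266256)
uc = 0.9057

0.9057


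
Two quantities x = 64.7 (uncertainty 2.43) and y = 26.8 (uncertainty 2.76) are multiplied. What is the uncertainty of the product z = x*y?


For a product z = x*y, the relative uncertainty is:
uz/z = sqrt((ux/x)^2 + (uy/y)^2)
Relative uncertainties: ux/x = 2.43/64.7 = 0.037558
uy/y = 2.76/26.8 = 0.102985
z = 64.7 * 26.8 = 1734.0
uz = 1734.0 * sqrt(0.037558^2 + 0.102985^2) = 190.077

190.077


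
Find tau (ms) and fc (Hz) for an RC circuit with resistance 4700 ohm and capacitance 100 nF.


Time constant: tau = R * C.
tau = 4700 * 1.00e-07 = 0.00047 s
tau = 0.47 ms
Cutoff frequency: fc = 1 / (2*pi*R*C).
fc = 1 / (2*pi*0.00047) = 338.63 Hz

tau = 0.47 ms, fc = 338.63 Hz


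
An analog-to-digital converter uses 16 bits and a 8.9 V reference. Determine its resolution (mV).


The resolution (LSB) of an ADC is Vref / 2^n.
LSB = 8.9 / 2^16
LSB = 8.9 / 65536
LSB = 0.0001358 V = 0.13580322 mV

0.13580322 mV


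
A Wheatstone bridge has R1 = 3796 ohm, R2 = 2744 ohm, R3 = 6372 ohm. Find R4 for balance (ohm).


At balance: R1*R4 = R2*R3, so R4 = R2*R3/R1.
R4 = 2744 * 6372 / 3796
R4 = 17484768 / 3796
R4 = 4606.1 ohm

4606.1 ohm


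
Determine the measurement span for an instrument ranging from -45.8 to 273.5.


Span = upper range - lower range.
Span = 273.5 - (-45.8)
Span = 319.3

319.3


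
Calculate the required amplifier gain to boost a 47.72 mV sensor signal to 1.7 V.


Gain = Vout / Vin (converting to same units).
G = 1.7 V / 47.72 mV
G = 1700.0 mV / 47.72 mV
G = 35.62

35.62


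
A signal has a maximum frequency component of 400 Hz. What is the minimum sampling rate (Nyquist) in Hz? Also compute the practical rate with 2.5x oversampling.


By Nyquist theorem, fs_min = 2 * fmax.
fs_min = 2 * 400 = 800 Hz
Practical rate = 2.5 * fs_min = 2.5 * 800 = 2000 Hz

fs_min = 800 Hz, fs_practical = 2000 Hz


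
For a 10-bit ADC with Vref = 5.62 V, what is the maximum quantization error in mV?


The maximum quantization error is +/- LSB/2.
LSB = Vref / 2^n = 5.62 / 1024 = 0.00548828 V
Max error = LSB / 2 = 0.00548828 / 2 = 0.00274414 V
Max error = 2.7441 mV

2.7441 mV


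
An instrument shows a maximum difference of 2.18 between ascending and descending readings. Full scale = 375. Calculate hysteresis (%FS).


Hysteresis = (max difference / full scale) * 100%.
H = (2.18 / 375) * 100
H = 0.581 %FS

0.581 %FS


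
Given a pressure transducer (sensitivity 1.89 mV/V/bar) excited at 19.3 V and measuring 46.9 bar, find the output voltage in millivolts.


Output = sensitivity * Vex * P.
Vout = 1.89 * 19.3 * 46.9
Vout = 36.477 * 46.9
Vout = 1710.77 mV

1710.77 mV


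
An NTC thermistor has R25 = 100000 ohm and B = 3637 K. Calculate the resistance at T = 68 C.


NTC thermistor equation: Rt = R25 * exp(B * (1/T - 1/T25)).
T in Kelvin: 341.15 K, T25 = 298.15 K
1/T - 1/T25 = 1/341.15 - 1/298.15 = -0.00042275
B * (1/T - 1/T25) = 3637 * -0.00042275 = -1.5376
Rt = 100000 * exp(-1.5376) = 21490.5 ohm

21490.5 ohm


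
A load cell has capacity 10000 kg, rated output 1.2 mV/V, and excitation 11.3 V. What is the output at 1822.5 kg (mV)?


Vout = rated_output * Vex * (load / capacity).
Vout = 1.2 * 11.3 * (1822.5 / 10000)
Vout = 1.2 * 11.3 * 0.18225
Vout = 2.471 mV

2.471 mV


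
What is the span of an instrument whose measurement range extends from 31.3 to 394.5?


Span = upper range - lower range.
Span = 394.5 - (31.3)
Span = 363.2

363.2


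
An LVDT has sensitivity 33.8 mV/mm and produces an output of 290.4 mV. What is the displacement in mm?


Displacement = Vout / sensitivity.
d = 290.4 / 33.8
d = 8.592 mm

8.592 mm


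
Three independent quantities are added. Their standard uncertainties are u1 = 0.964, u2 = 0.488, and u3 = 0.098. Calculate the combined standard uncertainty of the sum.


For a sum of independent quantities, uc = sqrt(u1^2 + u2^2 + u3^2).
uc = sqrt(0.964^2 + 0.488^2 + 0.098^2)
uc = sqrt(0.929296 + 0.238144 + 0.009604)
uc = 1.0849

1.0849


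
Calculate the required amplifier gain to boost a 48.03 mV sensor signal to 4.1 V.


Gain = Vout / Vin (converting to same units).
G = 4.1 V / 48.03 mV
G = 4100.0 mV / 48.03 mV
G = 85.36

85.36


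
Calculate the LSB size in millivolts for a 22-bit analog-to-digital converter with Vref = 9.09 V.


The resolution (LSB) of an ADC is Vref / 2^n.
LSB = 9.09 / 2^22
LSB = 9.09 / 4194304
LSB = 2.17e-06 V = 0.00216722 mV

0.00216722 mV


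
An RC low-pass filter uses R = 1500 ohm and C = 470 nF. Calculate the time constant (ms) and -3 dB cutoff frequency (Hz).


Time constant: tau = R * C.
tau = 1500 * 4.70e-07 = 0.000705 s
tau = 0.705 ms
Cutoff frequency: fc = 1 / (2*pi*R*C).
fc = 1 / (2*pi*0.000705) = 225.75 Hz

tau = 0.705 ms, fc = 225.75 Hz


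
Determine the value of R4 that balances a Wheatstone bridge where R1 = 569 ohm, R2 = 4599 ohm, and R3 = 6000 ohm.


At balance: R1*R4 = R2*R3, so R4 = R2*R3/R1.
R4 = 4599 * 6000 / 569
R4 = 27594000 / 569
R4 = 48495.61 ohm

48495.61 ohm


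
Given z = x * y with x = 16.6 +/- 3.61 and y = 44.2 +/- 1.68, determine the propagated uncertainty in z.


For a product z = x*y, the relative uncertainty is:
uz/z = sqrt((ux/x)^2 + (uy/y)^2)
Relative uncertainties: ux/x = 3.61/16.6 = 0.21747
uy/y = 1.68/44.2 = 0.038009
z = 16.6 * 44.2 = 733.7
uz = 733.7 * sqrt(0.21747^2 + 0.038009^2) = 161.981

161.981


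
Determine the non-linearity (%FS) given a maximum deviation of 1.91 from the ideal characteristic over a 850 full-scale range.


Linearity error = (max deviation / full scale) * 100%.
Linearity = (1.91 / 850) * 100
Linearity = 0.225 %FS

0.225 %FS


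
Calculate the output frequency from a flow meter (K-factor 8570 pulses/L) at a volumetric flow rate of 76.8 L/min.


Frequency = K * Q / 60 (converting L/min to L/s).
f = 8570 * 76.8 / 60
f = 658176.0 / 60
f = 10969.6 Hz

10969.6 Hz


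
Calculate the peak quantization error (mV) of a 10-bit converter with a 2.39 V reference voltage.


The maximum quantization error is +/- LSB/2.
LSB = Vref / 2^n = 2.39 / 1024 = 0.00233398 V
Max error = LSB / 2 = 0.00233398 / 2 = 0.00116699 V
Max error = 1.167 mV

1.167 mV


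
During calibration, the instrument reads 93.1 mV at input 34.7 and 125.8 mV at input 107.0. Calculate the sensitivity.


Sensitivity = (y2 - y1) / (x2 - x1).
S = (125.8 - 93.1) / (107.0 - 34.7)
S = 32.7 / 72.3
S = 0.4523 mV/unit

0.4523 mV/unit


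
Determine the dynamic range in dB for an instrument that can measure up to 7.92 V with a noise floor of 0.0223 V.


Dynamic range = 20 * log10(Vmax / Vnoise).
DR = 20 * log10(7.92 / 0.0223)
DR = 20 * log10(355.16)
DR = 51.01 dB

51.01 dB


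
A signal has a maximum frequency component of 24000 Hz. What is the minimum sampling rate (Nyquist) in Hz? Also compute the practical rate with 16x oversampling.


By Nyquist theorem, fs_min = 2 * fmax.
fs_min = 2 * 24000 = 48000 Hz
Practical rate = 16 * fs_min = 16 * 48000 = 768000 Hz

fs_min = 48000 Hz, fs_practical = 768000 Hz


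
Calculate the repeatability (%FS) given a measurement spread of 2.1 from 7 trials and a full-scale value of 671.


Repeatability = (spread / full scale) * 100%.
R = (2.1 / 671) * 100
R = 0.313 %FS

0.313 %FS


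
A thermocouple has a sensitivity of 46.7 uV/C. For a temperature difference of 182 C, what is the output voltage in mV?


The thermocouple output V = sensitivity * dT.
V = 46.7 uV/C * 182 C
V = 8499.4 uV
V = 8.499 mV

8.499 mV


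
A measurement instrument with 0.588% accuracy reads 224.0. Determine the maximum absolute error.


Absolute error = (accuracy% / 100) * reading.
Error = (0.588 / 100) * 224.0
Error = 0.00588 * 224.0
Error = 1.3171

1.3171


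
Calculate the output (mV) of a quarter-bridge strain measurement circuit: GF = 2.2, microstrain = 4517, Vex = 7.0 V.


Quarter bridge output: Vout = (GF * epsilon * Vex) / 4.
Vout = (2.2 * 4517e-6 * 7.0) / 4
Vout = 0.0695618 / 4 V
Vout = 0.01739045 V = 17.3905 mV

17.3905 mV


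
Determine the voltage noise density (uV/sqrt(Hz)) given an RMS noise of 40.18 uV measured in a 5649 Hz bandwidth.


Noise spectral density = Vrms / sqrt(BW).
NSD = 40.18 / sqrt(5649)
NSD = 40.18 / 75.1598
NSD = 0.5346 uV/sqrt(Hz)

0.5346 uV/sqrt(Hz)


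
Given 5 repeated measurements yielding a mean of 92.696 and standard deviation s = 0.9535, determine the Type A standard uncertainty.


The standard uncertainty for Type A evaluation is u = s / sqrt(n).
u = 0.9535 / sqrt(5)
u = 0.9535 / 2.2361
u = 0.4264

0.4264


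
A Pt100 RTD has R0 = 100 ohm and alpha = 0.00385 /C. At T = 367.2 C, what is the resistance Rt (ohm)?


The RTD equation: Rt = R0 * (1 + alpha * T).
Rt = 100 * (1 + 0.00385 * 367.2)
Rt = 100 * (1 + 1.41372)
Rt = 100 * 2.41372
Rt = 241.372 ohm

241.372 ohm


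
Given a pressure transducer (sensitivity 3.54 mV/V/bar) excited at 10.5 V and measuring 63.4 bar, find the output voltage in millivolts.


Output = sensitivity * Vex * P.
Vout = 3.54 * 10.5 * 63.4
Vout = 37.17 * 63.4
Vout = 2356.58 mV

2356.58 mV


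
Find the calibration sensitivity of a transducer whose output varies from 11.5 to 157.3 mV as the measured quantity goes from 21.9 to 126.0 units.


Sensitivity = (y2 - y1) / (x2 - x1).
S = (157.3 - 11.5) / (126.0 - 21.9)
S = 145.8 / 104.1
S = 1.4006 mV/unit

1.4006 mV/unit


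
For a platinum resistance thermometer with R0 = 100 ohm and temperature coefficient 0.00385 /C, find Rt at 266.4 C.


The RTD equation: Rt = R0 * (1 + alpha * T).
Rt = 100 * (1 + 0.00385 * 266.4)
Rt = 100 * (1 + 1.02564)
Rt = 100 * 2.02564
Rt = 202.564 ohm

202.564 ohm


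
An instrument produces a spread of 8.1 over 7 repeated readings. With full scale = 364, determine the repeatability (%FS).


Repeatability = (spread / full scale) * 100%.
R = (8.1 / 364) * 100
R = 2.225 %FS

2.225 %FS


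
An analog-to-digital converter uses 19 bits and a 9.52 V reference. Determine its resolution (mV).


The resolution (LSB) of an ADC is Vref / 2^n.
LSB = 9.52 / 2^19
LSB = 9.52 / 524288
LSB = 1.816e-05 V = 0.01815796 mV

0.01815796 mV


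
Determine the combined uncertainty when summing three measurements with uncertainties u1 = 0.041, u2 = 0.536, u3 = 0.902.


For a sum of independent quantities, uc = sqrt(u1^2 + u2^2 + u3^2).
uc = sqrt(0.041^2 + 0.536^2 + 0.902^2)
uc = sqrt(0.001681 + 0.287296 + 0.813604)
uc = 1.05

1.05


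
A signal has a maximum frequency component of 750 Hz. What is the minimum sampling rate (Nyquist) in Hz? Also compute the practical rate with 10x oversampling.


By Nyquist theorem, fs_min = 2 * fmax.
fs_min = 2 * 750 = 1500 Hz
Practical rate = 10 * fs_min = 10 * 1500 = 15000 Hz

fs_min = 1500 Hz, fs_practical = 15000 Hz


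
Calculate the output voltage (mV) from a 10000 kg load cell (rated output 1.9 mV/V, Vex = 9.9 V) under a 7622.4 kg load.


Vout = rated_output * Vex * (load / capacity).
Vout = 1.9 * 9.9 * (7622.4 / 10000)
Vout = 1.9 * 9.9 * 0.76224
Vout = 14.338 mV

14.338 mV


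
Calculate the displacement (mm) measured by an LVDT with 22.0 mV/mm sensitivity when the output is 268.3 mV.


Displacement = Vout / sensitivity.
d = 268.3 / 22.0
d = 12.195 mm

12.195 mm


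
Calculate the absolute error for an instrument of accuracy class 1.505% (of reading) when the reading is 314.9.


Absolute error = (accuracy% / 100) * reading.
Error = (1.505 / 100) * 314.9
Error = 0.01505 * 314.9
Error = 4.7392

4.7392


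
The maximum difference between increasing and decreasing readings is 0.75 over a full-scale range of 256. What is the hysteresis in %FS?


Hysteresis = (max difference / full scale) * 100%.
H = (0.75 / 256) * 100
H = 0.293 %FS

0.293 %FS


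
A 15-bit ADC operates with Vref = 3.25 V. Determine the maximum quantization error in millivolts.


The maximum quantization error is +/- LSB/2.
LSB = Vref / 2^n = 3.25 / 32768 = 9.918e-05 V
Max error = LSB / 2 = 9.918e-05 / 2 = 4.959e-05 V
Max error = 0.0496 mV

0.0496 mV


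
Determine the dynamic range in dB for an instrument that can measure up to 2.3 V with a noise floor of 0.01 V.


Dynamic range = 20 * log10(Vmax / Vnoise).
DR = 20 * log10(2.3 / 0.01)
DR = 20 * log10(230.0)
DR = 47.23 dB

47.23 dB


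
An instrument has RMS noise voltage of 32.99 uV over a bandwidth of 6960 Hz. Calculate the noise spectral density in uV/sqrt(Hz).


Noise spectral density = Vrms / sqrt(BW).
NSD = 32.99 / sqrt(6960)
NSD = 32.99 / 83.4266
NSD = 0.3954 uV/sqrt(Hz)

0.3954 uV/sqrt(Hz)


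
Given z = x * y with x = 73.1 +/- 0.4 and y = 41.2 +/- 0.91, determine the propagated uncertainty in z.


For a product z = x*y, the relative uncertainty is:
uz/z = sqrt((ux/x)^2 + (uy/y)^2)
Relative uncertainties: ux/x = 0.4/73.1 = 0.005472
uy/y = 0.91/41.2 = 0.022087
z = 73.1 * 41.2 = 3011.7
uz = 3011.7 * sqrt(0.005472^2 + 0.022087^2) = 68.532

68.532


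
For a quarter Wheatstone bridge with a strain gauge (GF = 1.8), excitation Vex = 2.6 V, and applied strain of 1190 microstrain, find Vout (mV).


Quarter bridge output: Vout = (GF * epsilon * Vex) / 4.
Vout = (1.8 * 1190e-6 * 2.6) / 4
Vout = 0.0055692 / 4 V
Vout = 0.0013923 V = 1.3923 mV

1.3923 mV


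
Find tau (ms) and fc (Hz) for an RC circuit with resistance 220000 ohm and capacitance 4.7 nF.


Time constant: tau = R * C.
tau = 220000 * 4.70e-09 = 0.001034 s
tau = 1.034 ms
Cutoff frequency: fc = 1 / (2*pi*R*C).
fc = 1 / (2*pi*0.001034) = 153.92 Hz

tau = 1.034 ms, fc = 153.92 Hz


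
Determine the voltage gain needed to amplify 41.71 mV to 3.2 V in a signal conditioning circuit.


Gain = Vout / Vin (converting to same units).
G = 3.2 V / 41.71 mV
G = 3200.0 mV / 41.71 mV
G = 76.72

76.72


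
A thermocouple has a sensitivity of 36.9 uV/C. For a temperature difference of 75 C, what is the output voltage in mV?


The thermocouple output V = sensitivity * dT.
V = 36.9 uV/C * 75 C
V = 2767.5 uV
V = 2.768 mV

2.768 mV


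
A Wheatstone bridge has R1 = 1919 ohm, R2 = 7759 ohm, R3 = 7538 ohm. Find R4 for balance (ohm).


At balance: R1*R4 = R2*R3, so R4 = R2*R3/R1.
R4 = 7759 * 7538 / 1919
R4 = 58487342 / 1919
R4 = 30478.03 ohm

30478.03 ohm


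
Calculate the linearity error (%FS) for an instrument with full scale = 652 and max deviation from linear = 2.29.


Linearity error = (max deviation / full scale) * 100%.
Linearity = (2.29 / 652) * 100
Linearity = 0.351 %FS

0.351 %FS


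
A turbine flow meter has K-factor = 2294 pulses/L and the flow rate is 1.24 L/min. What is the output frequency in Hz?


Frequency = K * Q / 60 (converting L/min to L/s).
f = 2294 * 1.24 / 60
f = 2844.56 / 60
f = 47.41 Hz

47.41 Hz


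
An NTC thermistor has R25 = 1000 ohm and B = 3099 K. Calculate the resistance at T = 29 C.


NTC thermistor equation: Rt = R25 * exp(B * (1/T - 1/T25)).
T in Kelvin: 302.15 K, T25 = 298.15 K
1/T - 1/T25 = 1/302.15 - 1/298.15 = -4.44e-05
B * (1/T - 1/T25) = 3099 * -4.44e-05 = -0.1376
Rt = 1000 * exp(-0.1376) = 871.4 ohm

871.4 ohm


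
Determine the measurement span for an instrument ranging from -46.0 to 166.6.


Span = upper range - lower range.
Span = 166.6 - (-46.0)
Span = 212.6

212.6


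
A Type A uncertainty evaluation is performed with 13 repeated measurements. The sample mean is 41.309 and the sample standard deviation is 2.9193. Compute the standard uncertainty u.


The standard uncertainty for Type A evaluation is u = s / sqrt(n).
u = 2.9193 / sqrt(13)
u = 2.9193 / 3.6056
u = 0.8097

0.8097


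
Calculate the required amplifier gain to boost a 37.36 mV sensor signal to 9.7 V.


Gain = Vout / Vin (converting to same units).
G = 9.7 V / 37.36 mV
G = 9700.0 mV / 37.36 mV
G = 259.64

259.64


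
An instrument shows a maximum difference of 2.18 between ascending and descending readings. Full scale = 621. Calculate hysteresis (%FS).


Hysteresis = (max difference / full scale) * 100%.
H = (2.18 / 621) * 100
H = 0.351 %FS

0.351 %FS


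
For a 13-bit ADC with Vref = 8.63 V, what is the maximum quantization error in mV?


The maximum quantization error is +/- LSB/2.
LSB = Vref / 2^n = 8.63 / 8192 = 0.00105347 V
Max error = LSB / 2 = 0.00105347 / 2 = 0.00052673 V
Max error = 0.5267 mV

0.5267 mV


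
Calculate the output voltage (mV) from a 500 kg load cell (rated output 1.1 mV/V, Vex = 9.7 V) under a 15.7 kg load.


Vout = rated_output * Vex * (load / capacity).
Vout = 1.1 * 9.7 * (15.7 / 500)
Vout = 1.1 * 9.7 * 0.0314
Vout = 0.335 mV

0.335 mV


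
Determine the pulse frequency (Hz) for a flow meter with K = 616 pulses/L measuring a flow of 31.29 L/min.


Frequency = K * Q / 60 (converting L/min to L/s).
f = 616 * 31.29 / 60
f = 19274.64 / 60
f = 321.24 Hz

321.24 Hz


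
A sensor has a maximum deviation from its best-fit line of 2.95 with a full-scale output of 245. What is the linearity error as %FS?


Linearity error = (max deviation / full scale) * 100%.
Linearity = (2.95 / 245) * 100
Linearity = 1.204 %FS

1.204 %FS


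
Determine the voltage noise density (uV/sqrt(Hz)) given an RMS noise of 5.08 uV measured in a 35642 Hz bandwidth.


Noise spectral density = Vrms / sqrt(BW).
NSD = 5.08 / sqrt(35642)
NSD = 5.08 / 188.7909
NSD = 0.0269 uV/sqrt(Hz)

0.0269 uV/sqrt(Hz)


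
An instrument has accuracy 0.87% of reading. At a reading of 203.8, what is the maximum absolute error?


Absolute error = (accuracy% / 100) * reading.
Error = (0.87 / 100) * 203.8
Error = 0.0087 * 203.8
Error = 1.7731

1.7731


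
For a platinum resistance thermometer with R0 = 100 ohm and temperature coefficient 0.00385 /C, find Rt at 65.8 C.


The RTD equation: Rt = R0 * (1 + alpha * T).
Rt = 100 * (1 + 0.00385 * 65.8)
Rt = 100 * (1 + 0.25333)
Rt = 100 * 1.25333
Rt = 125.333 ohm

125.333 ohm


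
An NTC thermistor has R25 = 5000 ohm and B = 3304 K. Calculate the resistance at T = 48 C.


NTC thermistor equation: Rt = R25 * exp(B * (1/T - 1/T25)).
T in Kelvin: 321.15 K, T25 = 298.15 K
1/T - 1/T25 = 1/321.15 - 1/298.15 = -0.00024021
B * (1/T - 1/T25) = 3304 * -0.00024021 = -0.7936
Rt = 5000 * exp(-0.7936) = 2261.0 ohm

2261.0 ohm


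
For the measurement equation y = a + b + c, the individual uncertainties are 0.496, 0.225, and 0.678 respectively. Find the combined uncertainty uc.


For a sum of independent quantities, uc = sqrt(u1^2 + u2^2 + u3^2).
uc = sqrt(0.496^2 + 0.225^2 + 0.678^2)
uc = sqrt(0.246016 + 0.050625 + 0.459684)
uc = 0.8697

0.8697


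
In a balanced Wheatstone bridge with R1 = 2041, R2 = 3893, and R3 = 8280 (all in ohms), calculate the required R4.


At balance: R1*R4 = R2*R3, so R4 = R2*R3/R1.
R4 = 3893 * 8280 / 2041
R4 = 32234040 / 2041
R4 = 15793.26 ohm

15793.26 ohm


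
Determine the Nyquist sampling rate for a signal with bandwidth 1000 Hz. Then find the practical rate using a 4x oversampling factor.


By Nyquist theorem, fs_min = 2 * fmax.
fs_min = 2 * 1000 = 2000 Hz
Practical rate = 4 * fs_min = 4 * 2000 = 8000 Hz

fs_min = 2000 Hz, fs_practical = 8000 Hz


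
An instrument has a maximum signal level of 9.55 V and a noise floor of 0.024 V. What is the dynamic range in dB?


Dynamic range = 20 * log10(Vmax / Vnoise).
DR = 20 * log10(9.55 / 0.024)
DR = 20 * log10(397.92)
DR = 52.0 dB

52.0 dB


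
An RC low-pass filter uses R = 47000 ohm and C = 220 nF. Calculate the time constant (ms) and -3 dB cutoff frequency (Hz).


Time constant: tau = R * C.
tau = 47000 * 2.20e-07 = 0.01034 s
tau = 10.34 ms
Cutoff frequency: fc = 1 / (2*pi*R*C).
fc = 1 / (2*pi*0.01034) = 15.39 Hz

tau = 10.34 ms, fc = 15.39 Hz


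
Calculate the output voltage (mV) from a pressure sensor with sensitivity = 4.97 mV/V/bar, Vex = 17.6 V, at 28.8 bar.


Output = sensitivity * Vex * P.
Vout = 4.97 * 17.6 * 28.8
Vout = 87.472 * 28.8
Vout = 2519.19 mV

2519.19 mV


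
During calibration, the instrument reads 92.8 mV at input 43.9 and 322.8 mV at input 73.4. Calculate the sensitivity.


Sensitivity = (y2 - y1) / (x2 - x1).
S = (322.8 - 92.8) / (73.4 - 43.9)
S = 230.0 / 29.5
S = 7.7966 mV/unit

7.7966 mV/unit


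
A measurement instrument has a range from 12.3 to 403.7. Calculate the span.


Span = upper range - lower range.
Span = 403.7 - (12.3)
Span = 391.4

391.4


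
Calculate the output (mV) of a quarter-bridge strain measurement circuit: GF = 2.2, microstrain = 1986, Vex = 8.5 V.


Quarter bridge output: Vout = (GF * epsilon * Vex) / 4.
Vout = (2.2 * 1986e-6 * 8.5) / 4
Vout = 0.0371382 / 4 V
Vout = 0.00928455 V = 9.2846 mV

9.2846 mV


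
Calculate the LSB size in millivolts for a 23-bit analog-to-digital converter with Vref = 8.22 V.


The resolution (LSB) of an ADC is Vref / 2^n.
LSB = 8.22 / 2^23
LSB = 8.22 / 8388608
LSB = 9.8e-07 V = 0.0009799 mV

0.0009799 mV


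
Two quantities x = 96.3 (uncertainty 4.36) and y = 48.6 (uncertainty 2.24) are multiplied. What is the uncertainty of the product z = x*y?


For a product z = x*y, the relative uncertainty is:
uz/z = sqrt((ux/x)^2 + (uy/y)^2)
Relative uncertainties: ux/x = 4.36/96.3 = 0.045275
uy/y = 2.24/48.6 = 0.046091
z = 96.3 * 48.6 = 4680.2
uz = 4680.2 * sqrt(0.045275^2 + 0.046091^2) = 302.377

302.377


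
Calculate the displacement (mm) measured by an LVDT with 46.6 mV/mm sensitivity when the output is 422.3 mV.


Displacement = Vout / sensitivity.
d = 422.3 / 46.6
d = 9.062 mm

9.062 mm


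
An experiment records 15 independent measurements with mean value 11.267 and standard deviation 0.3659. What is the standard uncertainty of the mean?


The standard uncertainty for Type A evaluation is u = s / sqrt(n).
u = 0.3659 / sqrt(15)
u = 0.3659 / 3.873
u = 0.0945

0.0945


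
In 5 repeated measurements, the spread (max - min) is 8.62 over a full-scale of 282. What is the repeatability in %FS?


Repeatability = (spread / full scale) * 100%.
R = (8.62 / 282) * 100
R = 3.057 %FS

3.057 %FS


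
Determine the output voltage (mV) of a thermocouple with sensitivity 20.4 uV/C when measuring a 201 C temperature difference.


The thermocouple output V = sensitivity * dT.
V = 20.4 uV/C * 201 C
V = 4100.4 uV
V = 4.1 mV

4.1 mV


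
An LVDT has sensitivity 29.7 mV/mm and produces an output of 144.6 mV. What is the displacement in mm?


Displacement = Vout / sensitivity.
d = 144.6 / 29.7
d = 4.869 mm

4.869 mm


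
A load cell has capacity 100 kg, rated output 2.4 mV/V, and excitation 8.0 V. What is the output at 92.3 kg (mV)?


Vout = rated_output * Vex * (load / capacity).
Vout = 2.4 * 8.0 * (92.3 / 100)
Vout = 2.4 * 8.0 * 0.923
Vout = 17.722 mV

17.722 mV


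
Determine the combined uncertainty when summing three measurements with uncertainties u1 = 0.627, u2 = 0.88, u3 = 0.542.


For a sum of independent quantities, uc = sqrt(u1^2 + u2^2 + u3^2).
uc = sqrt(0.627^2 + 0.88^2 + 0.542^2)
uc = sqrt(0.393129 + 0.7744 + 0.293764)
uc = 1.2088

1.2088


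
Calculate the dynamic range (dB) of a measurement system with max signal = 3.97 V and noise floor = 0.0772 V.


Dynamic range = 20 * log10(Vmax / Vnoise).
DR = 20 * log10(3.97 / 0.0772)
DR = 20 * log10(51.42)
DR = 34.22 dB

34.22 dB


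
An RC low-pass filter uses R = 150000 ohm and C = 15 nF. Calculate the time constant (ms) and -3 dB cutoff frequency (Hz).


Time constant: tau = R * C.
tau = 150000 * 1.50e-08 = 0.00225 s
tau = 2.25 ms
Cutoff frequency: fc = 1 / (2*pi*R*C).
fc = 1 / (2*pi*0.00225) = 70.74 Hz

tau = 2.25 ms, fc = 70.74 Hz


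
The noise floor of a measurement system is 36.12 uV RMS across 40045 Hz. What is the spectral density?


Noise spectral density = Vrms / sqrt(BW).
NSD = 36.12 / sqrt(40045)
NSD = 36.12 / 200.1125
NSD = 0.1805 uV/sqrt(Hz)

0.1805 uV/sqrt(Hz)


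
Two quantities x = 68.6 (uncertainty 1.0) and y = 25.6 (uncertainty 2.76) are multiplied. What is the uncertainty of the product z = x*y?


For a product z = x*y, the relative uncertainty is:
uz/z = sqrt((ux/x)^2 + (uy/y)^2)
Relative uncertainties: ux/x = 1.0/68.6 = 0.014577
uy/y = 2.76/25.6 = 0.107812
z = 68.6 * 25.6 = 1756.2
uz = 1756.2 * sqrt(0.014577^2 + 0.107812^2) = 191.059

191.059


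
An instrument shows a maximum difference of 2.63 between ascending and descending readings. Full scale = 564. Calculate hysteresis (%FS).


Hysteresis = (max difference / full scale) * 100%.
H = (2.63 / 564) * 100
H = 0.466 %FS

0.466 %FS


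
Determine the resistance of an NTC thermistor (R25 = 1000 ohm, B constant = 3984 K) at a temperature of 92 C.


NTC thermistor equation: Rt = R25 * exp(B * (1/T - 1/T25)).
T in Kelvin: 365.15 K, T25 = 298.15 K
1/T - 1/T25 = 1/365.15 - 1/298.15 = -0.00061542
B * (1/T - 1/T25) = 3984 * -0.00061542 = -2.4518
Rt = 1000 * exp(-2.4518) = 86.1 ohm

86.1 ohm


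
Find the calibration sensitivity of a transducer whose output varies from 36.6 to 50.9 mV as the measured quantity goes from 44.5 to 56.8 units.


Sensitivity = (y2 - y1) / (x2 - x1).
S = (50.9 - 36.6) / (56.8 - 44.5)
S = 14.3 / 12.3
S = 1.1626 mV/unit

1.1626 mV/unit


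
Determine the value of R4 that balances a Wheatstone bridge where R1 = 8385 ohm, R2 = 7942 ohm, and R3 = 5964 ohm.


At balance: R1*R4 = R2*R3, so R4 = R2*R3/R1.
R4 = 7942 * 5964 / 8385
R4 = 47366088 / 8385
R4 = 5648.91 ohm

5648.91 ohm


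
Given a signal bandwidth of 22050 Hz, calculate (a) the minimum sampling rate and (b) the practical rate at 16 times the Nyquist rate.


By Nyquist theorem, fs_min = 2 * fmax.
fs_min = 2 * 22050 = 44100 Hz
Practical rate = 16 * fs_min = 16 * 44100 = 705600 Hz

fs_min = 44100 Hz, fs_practical = 705600 Hz


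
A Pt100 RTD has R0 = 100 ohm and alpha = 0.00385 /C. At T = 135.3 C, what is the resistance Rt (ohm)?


The RTD equation: Rt = R0 * (1 + alpha * T).
Rt = 100 * (1 + 0.00385 * 135.3)
Rt = 100 * (1 + 0.520905)
Rt = 100 * 1.520905
Rt = 152.09 ohm

152.09 ohm


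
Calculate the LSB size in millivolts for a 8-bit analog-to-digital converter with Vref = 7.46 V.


The resolution (LSB) of an ADC is Vref / 2^n.
LSB = 7.46 / 2^8
LSB = 7.46 / 256
LSB = 0.02914062 V = 29.140625 mV

29.140625 mV


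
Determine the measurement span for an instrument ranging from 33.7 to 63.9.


Span = upper range - lower range.
Span = 63.9 - (33.7)
Span = 30.2

30.2


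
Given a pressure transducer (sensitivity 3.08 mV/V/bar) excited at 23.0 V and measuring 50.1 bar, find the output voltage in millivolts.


Output = sensitivity * Vex * P.
Vout = 3.08 * 23.0 * 50.1
Vout = 70.84 * 50.1
Vout = 3549.08 mV

3549.08 mV


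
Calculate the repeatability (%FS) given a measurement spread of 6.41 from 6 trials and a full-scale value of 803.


Repeatability = (spread / full scale) * 100%.
R = (6.41 / 803) * 100
R = 0.798 %FS

0.798 %FS


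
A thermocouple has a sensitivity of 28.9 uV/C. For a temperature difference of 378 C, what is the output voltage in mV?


The thermocouple output V = sensitivity * dT.
V = 28.9 uV/C * 378 C
V = 10924.2 uV
V = 10.924 mV

10.924 mV


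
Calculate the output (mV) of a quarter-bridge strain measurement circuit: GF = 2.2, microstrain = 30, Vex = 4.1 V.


Quarter bridge output: Vout = (GF * epsilon * Vex) / 4.
Vout = (2.2 * 30e-6 * 4.1) / 4
Vout = 0.0002706 / 4 V
Vout = 6.765e-05 V = 0.0676 mV

0.0676 mV


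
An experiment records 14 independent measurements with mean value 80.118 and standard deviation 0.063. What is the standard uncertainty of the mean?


The standard uncertainty for Type A evaluation is u = s / sqrt(n).
u = 0.063 / sqrt(14)
u = 0.063 / 3.7417
u = 0.0168

0.0168


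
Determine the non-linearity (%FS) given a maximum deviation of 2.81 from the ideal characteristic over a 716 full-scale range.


Linearity error = (max deviation / full scale) * 100%.
Linearity = (2.81 / 716) * 100
Linearity = 0.392 %FS

0.392 %FS


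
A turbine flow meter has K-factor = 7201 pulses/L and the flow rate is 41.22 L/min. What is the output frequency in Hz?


Frequency = K * Q / 60 (converting L/min to L/s).
f = 7201 * 41.22 / 60
f = 296825.22 / 60
f = 4947.09 Hz

4947.09 Hz


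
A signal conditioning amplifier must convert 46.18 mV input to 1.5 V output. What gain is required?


Gain = Vout / Vin (converting to same units).
G = 1.5 V / 46.18 mV
G = 1500.0 mV / 46.18 mV
G = 32.48

32.48


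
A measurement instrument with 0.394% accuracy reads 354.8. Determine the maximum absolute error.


Absolute error = (accuracy% / 100) * reading.
Error = (0.394 / 100) * 354.8
Error = 0.00394 * 354.8
Error = 1.3979

1.3979


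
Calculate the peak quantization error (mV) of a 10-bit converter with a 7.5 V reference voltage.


The maximum quantization error is +/- LSB/2.
LSB = Vref / 2^n = 7.5 / 1024 = 0.00732422 V
Max error = LSB / 2 = 0.00732422 / 2 = 0.00366211 V
Max error = 3.6621 mV

3.6621 mV


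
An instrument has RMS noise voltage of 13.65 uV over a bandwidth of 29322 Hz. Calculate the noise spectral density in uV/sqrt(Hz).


Noise spectral density = Vrms / sqrt(BW).
NSD = 13.65 / sqrt(29322)
NSD = 13.65 / 171.2367
NSD = 0.0797 uV/sqrt(Hz)

0.0797 uV/sqrt(Hz)


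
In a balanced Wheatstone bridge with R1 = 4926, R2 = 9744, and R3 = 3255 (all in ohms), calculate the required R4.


At balance: R1*R4 = R2*R3, so R4 = R2*R3/R1.
R4 = 9744 * 3255 / 4926
R4 = 31716720 / 4926
R4 = 6438.64 ohm

6438.64 ohm


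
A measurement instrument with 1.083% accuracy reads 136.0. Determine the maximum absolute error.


Absolute error = (accuracy% / 100) * reading.
Error = (1.083 / 100) * 136.0
Error = 0.01083 * 136.0
Error = 1.4729

1.4729


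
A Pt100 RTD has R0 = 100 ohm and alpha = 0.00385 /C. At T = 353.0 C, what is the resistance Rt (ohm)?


The RTD equation: Rt = R0 * (1 + alpha * T).
Rt = 100 * (1 + 0.00385 * 353.0)
Rt = 100 * (1 + 1.35905)
Rt = 100 * 2.35905
Rt = 235.905 ohm

235.905 ohm


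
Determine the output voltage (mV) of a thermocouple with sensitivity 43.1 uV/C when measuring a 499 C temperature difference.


The thermocouple output V = sensitivity * dT.
V = 43.1 uV/C * 499 C
V = 21506.9 uV
V = 21.507 mV

21.507 mV


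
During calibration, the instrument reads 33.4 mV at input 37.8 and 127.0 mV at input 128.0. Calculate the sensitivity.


Sensitivity = (y2 - y1) / (x2 - x1).
S = (127.0 - 33.4) / (128.0 - 37.8)
S = 93.6 / 90.2
S = 1.0377 mV/unit

1.0377 mV/unit


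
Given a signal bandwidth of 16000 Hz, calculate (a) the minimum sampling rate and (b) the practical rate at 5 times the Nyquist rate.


By Nyquist theorem, fs_min = 2 * fmax.
fs_min = 2 * 16000 = 32000 Hz
Practical rate = 5 * fs_min = 5 * 32000 = 160000 Hz

fs_min = 32000 Hz, fs_practical = 160000 Hz


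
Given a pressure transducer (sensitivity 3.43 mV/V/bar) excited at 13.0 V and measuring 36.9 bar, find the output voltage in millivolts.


Output = sensitivity * Vex * P.
Vout = 3.43 * 13.0 * 36.9
Vout = 44.59 * 36.9
Vout = 1645.37 mV

1645.37 mV


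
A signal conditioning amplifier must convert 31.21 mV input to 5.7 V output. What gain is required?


Gain = Vout / Vin (converting to same units).
G = 5.7 V / 31.21 mV
G = 5700.0 mV / 31.21 mV
G = 182.63

182.63


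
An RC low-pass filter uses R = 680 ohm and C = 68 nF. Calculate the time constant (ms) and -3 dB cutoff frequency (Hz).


Time constant: tau = R * C.
tau = 680 * 6.80e-08 = 4.624e-05 s
tau = 0.0462 ms
Cutoff frequency: fc = 1 / (2*pi*R*C).
fc = 1 / (2*pi*4.624e-05) = 3441.93 Hz

tau = 0.0462 ms, fc = 3441.93 Hz


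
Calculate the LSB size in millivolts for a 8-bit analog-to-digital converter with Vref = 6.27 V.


The resolution (LSB) of an ADC is Vref / 2^n.
LSB = 6.27 / 2^8
LSB = 6.27 / 256
LSB = 0.02449219 V = 24.4921875 mV

24.4921875 mV
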